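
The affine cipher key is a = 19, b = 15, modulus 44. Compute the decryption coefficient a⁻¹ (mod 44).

7

gcd(44, 19) by repeated division:
44 = 2*19 + 6
19 = 3*6 + 1
6 = 6*1 + 0
gcd = 1, so the inverse exists. Back-substitute:
1 = 19 − 3·6
1 = −3·44 + 7·19
So 19·7 ≡ 1 (mod 44).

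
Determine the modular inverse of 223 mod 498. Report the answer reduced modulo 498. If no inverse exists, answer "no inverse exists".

gcd(498, 223) by repeated division:
498 = 2*223 + 52
223 = 4*52 + 15
52 = 3*15 + 7
15 = 2*7 + 1
7 = 7*1 + 0
The gcd is 1. Working backward:
1 = 15 − 2·7
1 = −2·52 + 7·15
1 = 7·223 − 30·52
1 = −30·498 + 67·223
So 223·67 ≡ 1 (mod 498).

67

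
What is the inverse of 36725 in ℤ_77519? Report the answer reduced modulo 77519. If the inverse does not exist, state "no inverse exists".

no inverse exists

Compute gcd(36725, 77519):
77519 = 2·36725 + 4069
36725 = 9·4069 + 104
4069 = 39·104 + 13
104 = 8·13 + 0
Since gcd = 13 > 1, 36725 is not a unit mod 77519.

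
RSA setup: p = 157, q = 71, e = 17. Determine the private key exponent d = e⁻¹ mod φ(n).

φ(n) = (p−1)(q−1) = 156·70 = 10920.
Need d with 17·d ≡ 1 (mod 10920). Apply the extended Euclidean algorithm:
10920 = 642*17 + 6
17 = 2*6 + 5
6 = 1*5 + 1
5 = 5*1 + 0
Back-substitute:
1 = 6 − 5
1 = −17 + 3·6
1 = 3·10920 − 1927·17
So 17·(-1927) ≡ 1 (mod 10920), hence d ≡ -1927 ≡ 8993 (mod 10920).

8993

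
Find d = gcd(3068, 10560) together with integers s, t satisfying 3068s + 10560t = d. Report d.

Repeated division:
10560 = 3*3068 + 1356
3068 = 2*1356 + 356
1356 = 3*356 + 288
356 = 1*288 + 68
288 = 4*68 + 16
68 = 4*16 + 4
16 = 4*4 + 0
gcd(3068, 10560) = 4.
Back-substituting:
4 = 68 − 4·16
4 = −4·288 + 17·68
4 = 17·356 − 21·288
4 = −21·1356 + 80·356
4 = 80·3068 − 181·1356
4 = −181·10560 + 623·3068
So 4 = (-181)·10560 + (623)·3068.

4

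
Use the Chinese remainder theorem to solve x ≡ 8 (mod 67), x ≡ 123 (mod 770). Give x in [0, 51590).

Write x = 8 + 67·k. Then 67·k ≡ 123 − 8 ≡ 115 (mod 770).
Need 67⁻¹ mod 770. Extended Euclid on (770, 67):
770 = 11·67 + 33
67 = 2·33 + 1
33 = 33·1 + 0
Back-substitute:
1 = 67 − 2·33
1 = −2·770 + 23·67
67⁻¹ ≡ 23 (mod 770), so k ≡ 23·115 ≡ 335 (mod 770).
x = 8 + 67·335 = 22453.

22453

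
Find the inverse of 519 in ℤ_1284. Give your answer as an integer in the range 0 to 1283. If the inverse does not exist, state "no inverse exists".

no inverse exists

Euclidean algorithm on 1284, 519:
1284 = 2·519 + 246
519 = 2·246 + 27
246 = 9·27 + 3
27 = 9·3 + 0
gcd(519, 1284) = 3 ≠ 1, so 519 has no multiplicative inverse modulo 1284.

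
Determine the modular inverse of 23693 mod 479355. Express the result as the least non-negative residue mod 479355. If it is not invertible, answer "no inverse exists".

114452

Extended Euclidean algorithm:
479355 = 20·23693 + 5495
23693 = 4·5495 + 1713
5495 = 3·1713 + 356
1713 = 4·356 + 289
356 = 1·289 + 67
289 = 4·67 + 21
67 = 3·21 + 4
21 = 5·4 + 1
4 = 4·1 + 0
Since gcd(23693, 479355) = 1, back-substitute to write 1 as a combination:
1 = 21 − 5·4
1 = −5·67 + 16·21
1 = 16·289 − 69·67
1 = −69·356 + 85·289
1 = 85·1713 − 409·356
1 = −409·5495 + 1312·1713
1 = 1312·23693 − 5657·5495
1 = −5657·479355 + 114452·23693
So 23693·114452 ≡ 1 (mod 479355).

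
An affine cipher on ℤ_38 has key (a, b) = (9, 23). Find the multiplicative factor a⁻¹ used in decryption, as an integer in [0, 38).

17

Run Euclid on (38, 9):
38 = 4·9 + 2
9 = 4·2 + 1
2 = 2·1 + 0
Since gcd(9, 38) = 1, back-substitute to write 1 as a combination:
1 = 9 − 4·2
1 = −4·38 + 17·9
So 9·17 ≡ 1 (mod 38).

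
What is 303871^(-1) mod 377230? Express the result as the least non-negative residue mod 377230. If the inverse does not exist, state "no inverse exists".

325571

Extended Euclidean algorithm:
377230 = 1·303871 + 73359
303871 = 4·73359 + 10435
73359 = 7·10435 + 314
10435 = 33·314 + 73
314 = 4·73 + 22
73 = 3·22 + 7
22 = 3·7 + 1
7 = 7·1 + 0
The gcd is 1. Working backward:
1 = 22 − 3·7
1 = −3·73 + 10·22
1 = 10·314 − 43·73
1 = −43·10435 + 1429·314
1 = 1429·73359 − 10046·10435
1 = −10046·303871 + 41613·73359
1 = 41613·377230 − 51659·303871
Thus 303871·(-51659) ≡ 1 (mod 377230); reducing, -51659 mod 377230 = 325571.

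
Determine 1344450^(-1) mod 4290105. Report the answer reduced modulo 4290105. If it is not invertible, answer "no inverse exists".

Compute gcd(1344450, 4290105):
4290105 = 3·1344450 + 256755
1344450 = 5·256755 + 60675
256755 = 4·60675 + 14055
60675 = 4·14055 + 4455
14055 = 3·4455 + 690
4455 = 6·690 + 315
690 = 2·315 + 60
315 = 5·60 + 15
60 = 4·15 + 0
gcd(1344450, 4290105) = 15 ≠ 1, so 1344450 has no multiplicative inverse modulo 4290105.

no inverse exists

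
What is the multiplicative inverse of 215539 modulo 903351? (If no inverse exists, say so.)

73768

gcd(903351, 215539) by repeated division:
903351 = 4*215539 + 41195
215539 = 5*41195 + 9564
41195 = 4*9564 + 2939
9564 = 3*2939 + 747
2939 = 3*747 + 698
747 = 1*698 + 49
698 = 14*49 + 12
49 = 4*12 + 1
12 = 12*1 + 0
Since gcd(215539, 903351) = 1, back-substitute to write 1 as a combination:
1 = 49 − 4·12
1 = −4·698 + 57·49
1 = 57·747 − 61·698
1 = −61·2939 + 240·747
1 = 240·9564 − 781·2939
1 = −781·41195 + 3364·9564
1 = 3364·215539 − 17601·41195
1 = −17601·903351 + 73768·215539
So 215539·73768 ≡ 1 (mod 903351).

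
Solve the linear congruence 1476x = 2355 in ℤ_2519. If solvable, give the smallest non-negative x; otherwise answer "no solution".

2239

First find gcd(1476, 2519):
2519 = 1*1476 + 1043
1476 = 1*1043 + 433
1043 = 2*433 + 177
433 = 2*177 + 79
177 = 2*79 + 19
79 = 4*19 + 3
19 = 6*3 + 1
3 = 3*1 + 0
gcd = 1, so a unique solution mod 2519 exists.
Back-substitute for the Bézout coefficients:
1 = 19 − 6·3
1 = −6·79 + 25·19
1 = 25·177 − 56·79
1 = −56·433 + 137·177
1 = 137·1043 − 330·433
1 = −330·1476 + 467·1043
1 = 467·2519 − 797·1476
So 1476·(-797) ≡ 1 (mod 2519), giving 1476⁻¹ ≡ 1722.
x ≡ 1476⁻¹·2355 ≡ 1722·2355 ≡ 2239 (mod 2519).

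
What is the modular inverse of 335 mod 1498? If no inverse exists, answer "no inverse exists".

gcd(1498, 335) by repeated division:
1498 = 4·335 + 158
335 = 2·158 + 19
158 = 8·19 + 6
19 = 3·6 + 1
6 = 6·1 + 0
Since gcd(335, 1498) = 1, back-substitute to write 1 as a combination:
1 = 19 − 3·6
1 = −3·158 + 25·19
1 = 25·335 − 53·158
1 = −53·1498 + 237·335
So 335·237 ≡ 1 (mod 1498).

237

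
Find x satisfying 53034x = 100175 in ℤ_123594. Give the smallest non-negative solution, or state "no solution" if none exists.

no solution

gcd(53034, 123594):
123594 = 2·53034 + 17526
53034 = 3·17526 + 456
17526 = 38·456 + 198
456 = 2·198 + 60
198 = 3·60 + 18
60 = 3·18 + 6
18 = 3·6 + 0
gcd = 6, but 6 ∤ 100175, so the congruence has no solution.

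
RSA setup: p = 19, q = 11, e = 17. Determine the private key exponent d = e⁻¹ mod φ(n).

53

φ(n) = (p−1)(q−1) = 18·10 = 180.
Need d with 17·d ≡ 1 (mod 180). Apply the extended Euclidean algorithm:
180 = 10×17 + 10
17 = 1×10 + 7
10 = 1×7 + 3
7 = 2×3 + 1
3 = 3×1 + 0
Back-substitute:
1 = 7 − 2·3
1 = −2·10 + 3·7
1 = 3·17 − 5·10
1 = −5·180 + 53·17
So 17·53 ≡ 1 (mod 180), hence d = 53.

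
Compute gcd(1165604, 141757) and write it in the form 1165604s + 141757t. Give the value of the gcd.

11

Repeated division:
1165604 = 8·141757 + 31548
141757 = 4·31548 + 15565
31548 = 2·15565 + 418
15565 = 37·418 + 99
418 = 4·99 + 22
99 = 4·22 + 11
22 = 2·11 + 0
gcd(1165604, 141757) = 11.
Express as a combination:
11 = 99 − 4·22
11 = −4·418 + 17·99
11 = 17·15565 − 633·418
11 = −633·31548 + 1283·15565
11 = 1283·141757 − 5765·31548
11 = −5765·1165604 + 47403·141757
So 11 = (-5765)·1165604 + (47403)·141757.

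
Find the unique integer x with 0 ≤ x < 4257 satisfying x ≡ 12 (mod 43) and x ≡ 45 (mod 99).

1431

Write x = 12 + 43·k. Then 43·k ≡ 45 − 12 ≡ 33 (mod 99).
Need 43⁻¹ mod 99. Extended Euclid on (99, 43):
99 = 2×43 + 13
43 = 3×13 + 4
13 = 3×4 + 1
4 = 4×1 + 0
Back-substitute:
1 = 13 − 3·4
1 = −3·43 + 10·13
1 = 10·99 − 23·43
43⁻¹ ≡ 76 (mod 99), so k ≡ 76·33 ≡ 33 (mod 99).
x = 12 + 43·33 = 1431.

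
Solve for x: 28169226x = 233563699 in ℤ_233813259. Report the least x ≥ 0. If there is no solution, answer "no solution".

no solution

gcd(28169226, 233813259):
233813259 = 8×28169226 + 8459451
28169226 = 3×8459451 + 2790873
8459451 = 3×2790873 + 86832
2790873 = 32×86832 + 12249
86832 = 7×12249 + 1089
12249 = 11×1089 + 270
1089 = 4×270 + 9
270 = 30×9 + 0
gcd = 9, but 9 ∤ 233563699, so the congruence has no solution.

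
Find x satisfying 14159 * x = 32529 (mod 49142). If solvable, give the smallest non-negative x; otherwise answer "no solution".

First find gcd(14159, 49142):
49142 = 3×14159 + 6665
14159 = 2×6665 + 829
6665 = 8×829 + 33
829 = 25×33 + 4
33 = 8×4 + 1
4 = 4×1 + 0
gcd = 1, so a unique solution mod 49142 exists.
Back-substitute for the Bézout coefficients:
1 = 33 − 8·4
1 = −8·829 + 201·33
1 = 201·6665 − 1616·829
1 = −1616·14159 + 3433·6665
1 = 3433·49142 − 11915·14159
So 14159·(-11915) ≡ 1 (mod 49142), giving 14159⁻¹ ≡ 37227.
x ≡ 14159⁻¹·32529 ≡ 37227·32529 ≡ 49061 (mod 49142).

49061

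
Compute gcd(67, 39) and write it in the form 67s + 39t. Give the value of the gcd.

Euclidean algorithm:
67 = 1×39 + 28
39 = 1×28 + 11
28 = 2×11 + 6
11 = 1×6 + 5
6 = 1×5 + 1
5 = 5×1 + 0
gcd(67, 39) = 1.
Express as a combination:
1 = 6 − 5
1 = −11 + 2·6
1 = 2·28 − 5·11
1 = −5·39 + 7·28
1 = 7·67 − 12·39
So 1 = (7)·67 + (-12)·39.

1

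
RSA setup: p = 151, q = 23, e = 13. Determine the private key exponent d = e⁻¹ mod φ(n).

1777

φ(n) = (p−1)(q−1) = 150·22 = 3300.
Need d with 13·d ≡ 1 (mod 3300). Apply the extended Euclidean algorithm:
3300 = 253*13 + 11
13 = 1*11 + 2
11 = 5*2 + 1
2 = 2*1 + 0
Back-substitute:
1 = 11 − 5·2
1 = −5·13 + 6·11
1 = 6·3300 − 1523·13
So 13·(-1523) ≡ 1 (mod 3300), hence d ≡ -1523 ≡ 1777 (mod 3300).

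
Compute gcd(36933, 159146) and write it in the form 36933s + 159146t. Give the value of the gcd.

Apply Euclid's algorithm to 159146 and 36933:
159146 = 4*36933 + 11414
36933 = 3*11414 + 2691
11414 = 4*2691 + 650
2691 = 4*650 + 91
650 = 7*91 + 13
91 = 7*13 + 0
gcd(36933, 159146) = 13.
Express as a combination:
13 = 650 − 7·91
13 = −7·2691 + 29·650
13 = 29·11414 − 123·2691
13 = −123·36933 + 398·11414
13 = 398·159146 − 1715·36933
So 13 = (398)·159146 + (-1715)·36933.

13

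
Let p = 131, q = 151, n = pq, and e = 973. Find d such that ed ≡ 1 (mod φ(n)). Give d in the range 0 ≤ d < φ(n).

18037

φ(n) = (p−1)(q−1) = 130·150 = 19500.
Need d with 973·d ≡ 1 (mod 19500). Apply the extended Euclidean algorithm:
19500 = 20*973 + 40
973 = 24*40 + 13
40 = 3*13 + 1
13 = 13*1 + 0
Back-substitute:
1 = 40 − 3·13
1 = −3·973 + 73·40
1 = 73·19500 − 1463·973
So 973·(-1463) ≡ 1 (mod 19500), hence d ≡ -1463 ≡ 18037 (mod 19500).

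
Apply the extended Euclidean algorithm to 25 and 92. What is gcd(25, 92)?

Repeated division:
92 = 3·25 + 17
25 = 1·17 + 8
17 = 2·8 + 1
8 = 8·1 + 0
gcd(25, 92) = 1.
Express as a combination:
1 = 17 − 2·8
1 = −2·25 + 3·17
1 = 3·92 − 11·25
So 1 = (3)·92 + (-11)·25.

1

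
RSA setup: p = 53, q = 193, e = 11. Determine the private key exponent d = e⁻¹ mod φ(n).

φ(n) = (p−1)(q−1) = 52·192 = 9984.
Need d with 11·d ≡ 1 (mod 9984). Apply the extended Euclidean algorithm:
9984 = 907·11 + 7
11 = 1·7 + 4
7 = 1·4 + 3
4 = 1·3 + 1
3 = 3·1 + 0
Back-substitute:
1 = 4 − 3
1 = −7 + 2·4
1 = 2·11 − 3·7
1 = −3·9984 + 2723·11
So 11·2723 ≡ 1 (mod 9984), hence d = 2723.

2723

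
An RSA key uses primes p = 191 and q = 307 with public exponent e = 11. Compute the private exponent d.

10571

φ(n) = (p−1)(q−1) = 190·306 = 58140.
Need d with 11·d ≡ 1 (mod 58140). Apply the extended Euclidean algorithm:
58140 = 5285×11 + 5
11 = 2×5 + 1
5 = 5×1 + 0
Back-substitute:
1 = 11 − 2·5
1 = −2·58140 + 10571·11
So 11·10571 ≡ 1 (mod 58140), hence d = 10571.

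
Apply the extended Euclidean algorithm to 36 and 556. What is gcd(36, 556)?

4

Repeated division:
556 = 15·36 + 16
36 = 2·16 + 4
16 = 4·4 + 0
gcd(36, 556) = 4.
Express as a combination:
4 = 36 − 2·16
4 = −2·556 + 31·36
So 4 = (-2)·556 + (31)·36.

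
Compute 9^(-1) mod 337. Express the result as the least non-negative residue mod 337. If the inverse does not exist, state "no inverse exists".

75

gcd(337, 9) by repeated division:
337 = 37·9 + 4
9 = 2·4 + 1
4 = 4·1 + 0
gcd = 1, so the inverse exists. Back-substitute:
1 = 9 − 2·4
1 = −2·337 + 75·9
So 9·75 ≡ 1 (mod 337).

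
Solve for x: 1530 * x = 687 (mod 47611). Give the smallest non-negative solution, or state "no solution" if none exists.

First find gcd(1530, 47611):
47611 = 31*1530 + 181
1530 = 8*181 + 82
181 = 2*82 + 17
82 = 4*17 + 14
17 = 1*14 + 3
14 = 4*3 + 2
3 = 1*2 + 1
2 = 2*1 + 0
gcd = 1, so a unique solution mod 47611 exists.
Back-substitute for the Bézout coefficients:
1 = 3 − 2
1 = −14 + 5·3
1 = 5·17 − 6·14
1 = −6·82 + 29·17
1 = 29·181 − 64·82
1 = −64·1530 + 541·181
1 = 541·47611 − 16835·1530
So 1530·(-16835) ≡ 1 (mod 47611), giving 1530⁻¹ ≡ 30776.
x ≡ 1530⁻¹·687 ≡ 30776·687 ≡ 3828 (mod 47611).

3828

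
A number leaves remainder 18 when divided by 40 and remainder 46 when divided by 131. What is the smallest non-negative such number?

1618

Write x = 18 + 40·k. Then 40·k ≡ 46 − 18 ≡ 28 (mod 131).
Need 40⁻¹ mod 131. Extended Euclid on (131, 40):
131 = 3×40 + 11
40 = 3×11 + 7
11 = 1×7 + 4
7 = 1×4 + 3
4 = 1×3 + 1
3 = 3×1 + 0
Back-substitute:
1 = 4 − 3
1 = −7 + 2·4
1 = 2·11 − 3·7
1 = −3·40 + 11·11
1 = 11·131 − 36·40
40⁻¹ ≡ 95 (mod 131), so k ≡ 95·28 ≡ 40 (mod 131).
x = 18 + 40·40 = 1618.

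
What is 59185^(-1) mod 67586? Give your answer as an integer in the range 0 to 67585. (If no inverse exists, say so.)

37369

Run Euclid on (67586, 59185):
67586 = 1*59185 + 8401
59185 = 7*8401 + 378
8401 = 22*378 + 85
378 = 4*85 + 38
85 = 2*38 + 9
38 = 4*9 + 2
9 = 4*2 + 1
2 = 2*1 + 0
The gcd is 1. Working backward:
1 = 9 − 4·2
1 = −4·38 + 17·9
1 = 17·85 − 38·38
1 = −38·378 + 169·85
1 = 169·8401 − 3756·378
1 = −3756·59185 + 26461·8401
1 = 26461·67586 − 30217·59185
So 59185·(-30217) ≡ 1 (mod 67586), and -30217 ≡ 37369 (mod 67586).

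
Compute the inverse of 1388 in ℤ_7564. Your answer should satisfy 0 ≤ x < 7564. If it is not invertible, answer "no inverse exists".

Euclidean algorithm on 7564, 1388:
7564 = 5×1388 + 624
1388 = 2×624 + 140
624 = 4×140 + 64
140 = 2×64 + 12
64 = 5×12 + 4
12 = 3×4 + 0
gcd(1388, 7564) = 4 ≠ 1, so 1388 has no multiplicative inverse modulo 7564.

no inverse exists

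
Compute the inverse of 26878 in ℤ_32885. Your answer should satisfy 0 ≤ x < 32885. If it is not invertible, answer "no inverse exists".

Run Euclid on (32885, 26878):
32885 = 1·26878 + 6007
26878 = 4·6007 + 2850
6007 = 2·2850 + 307
2850 = 9·307 + 87
307 = 3·87 + 46
87 = 1·46 + 41
46 = 1·41 + 5
41 = 8·5 + 1
5 = 5·1 + 0
The gcd is 1. Working backward:
1 = 41 − 8·5
1 = −8·46 + 9·41
1 = 9·87 − 17·46
1 = −17·307 + 60·87
1 = 60·2850 − 557·307
1 = −557·6007 + 1174·2850
1 = 1174·26878 − 5253·6007
1 = −5253·32885 + 6427·26878
So 26878·6427 ≡ 1 (mod 32885).

6427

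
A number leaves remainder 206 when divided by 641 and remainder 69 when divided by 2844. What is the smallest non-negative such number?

1453353

Write x = 206 + 641·k. Then 641·k ≡ 69 − 206 ≡ 2707 (mod 2844).
Need 641⁻¹ mod 2844. Extended Euclid on (2844, 641):
2844 = 4×641 + 280
641 = 2×280 + 81
280 = 3×81 + 37
81 = 2×37 + 7
37 = 5×7 + 2
7 = 3×2 + 1
2 = 2×1 + 0
Back-substitute:
1 = 7 − 3·2
1 = −3·37 + 16·7
1 = 16·81 − 35·37
1 = −35·280 + 121·81
1 = 121·641 − 277·280
1 = −277·2844 + 1229·641
641⁻¹ ≡ 1229 (mod 2844), so k ≡ 1229·2707 ≡ 2267 (mod 2844).
x = 206 + 641·2267 = 1453353.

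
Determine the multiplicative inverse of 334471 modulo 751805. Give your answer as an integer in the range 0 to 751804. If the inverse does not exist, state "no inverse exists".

294596

Apply the Euclidean algorithm to 751805 and 334471:
751805 = 2×334471 + 82863
334471 = 4×82863 + 3019
82863 = 27×3019 + 1350
3019 = 2×1350 + 319
1350 = 4×319 + 74
319 = 4×74 + 23
74 = 3×23 + 5
23 = 4×5 + 3
5 = 1×3 + 2
3 = 1×2 + 1
2 = 2×1 + 0
gcd = 1, so the inverse exists. Back-substitute:
1 = 3 − 2
1 = −5 + 2·3
1 = 2·23 − 9·5
1 = −9·74 + 29·23
1 = 29·319 − 125·74
1 = −125·1350 + 529·319
1 = 529·3019 − 1183·1350
1 = −1183·82863 + 32470·3019
1 = 32470·334471 − 131063·82863
1 = −131063·751805 + 294596·334471
So 334471·294596 ≡ 1 (mod 751805).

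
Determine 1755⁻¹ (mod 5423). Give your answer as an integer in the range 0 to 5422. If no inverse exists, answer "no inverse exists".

Extended Euclidean algorithm:
5423 = 3·1755 + 158
1755 = 11·158 + 17
158 = 9·17 + 5
17 = 3·5 + 2
5 = 2·2 + 1
2 = 2·1 + 0
The gcd is 1. Working backward:
1 = 5 − 2·2
1 = −2·17 + 7·5
1 = 7·158 − 65·17
1 = −65·1755 + 722·158
1 = 722·5423 − 2231·1755
So 1755·(-2231) ≡ 1 (mod 5423), and -2231 ≡ 3192 (mod 5423).

3192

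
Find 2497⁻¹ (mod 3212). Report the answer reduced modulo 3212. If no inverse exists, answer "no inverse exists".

no inverse exists

Euclidean algorithm on 3212, 2497:
3212 = 1·2497 + 715
2497 = 3·715 + 352
715 = 2·352 + 11
352 = 32·11 + 0
gcd(2497, 3212) = 11 ≠ 1, so 2497 has no multiplicative inverse modulo 3212.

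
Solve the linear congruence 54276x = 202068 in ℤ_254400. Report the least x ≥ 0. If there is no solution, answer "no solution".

First find gcd(54276, 254400):
254400 = 4*54276 + 37296
54276 = 1*37296 + 16980
37296 = 2*16980 + 3336
16980 = 5*3336 + 300
3336 = 11*300 + 36
300 = 8*36 + 12
36 = 3*12 + 0
gcd = 12 and 12 | 202068, so solutions exist. Divide through by 12: 4523x ≡ 16839 (mod 21200).
Now find 4523⁻¹ mod 21200:
21200 = 4×4523 + 3108
4523 = 1×3108 + 1415
3108 = 2×1415 + 278
1415 = 5×278 + 25
278 = 11×25 + 3
25 = 8×3 + 1
3 = 3×1 + 0
Back-substitute:
1 = 25 − 8·3
1 = −8·278 + 89·25
1 = 89·1415 − 453·278
1 = −453·3108 + 995·1415
1 = 995·4523 − 1448·3108
1 = −1448·21200 + 6787·4523
So 4523⁻¹ ≡ 6787 (mod 21200).
Then x ≡ 6787·16839 ≡ 18293 (mod 21200); the smallest non-negative solution is x = 18293.

18293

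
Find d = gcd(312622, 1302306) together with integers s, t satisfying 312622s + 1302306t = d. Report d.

Apply Euclid's algorithm to 1302306 and 312622:
1302306 = 4×312622 + 51818
312622 = 6×51818 + 1714
51818 = 30×1714 + 398
1714 = 4×398 + 122
398 = 3×122 + 32
122 = 3×32 + 26
32 = 1×26 + 6
26 = 4×6 + 2
6 = 3×2 + 0
gcd(312622, 1302306) = 2.
Express as a combination:
2 = 26 − 4·6
2 = −4·32 + 5·26
2 = 5·122 − 19·32
2 = −19·398 + 62·122
2 = 62·1714 − 267·398
2 = −267·51818 + 8072·1714
2 = 8072·312622 − 48699·51818
2 = −48699·1302306 + 202868·312622
So 2 = (-48699)·1302306 + (202868)·312622.

2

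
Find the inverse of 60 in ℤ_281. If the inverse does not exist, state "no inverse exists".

89

gcd(281, 60) by repeated division:
281 = 4·60 + 41
60 = 1·41 + 19
41 = 2·19 + 3
19 = 6·3 + 1
3 = 3·1 + 0
Since gcd(60, 281) = 1, back-substitute to write 1 as a combination:
1 = 19 − 6·3
1 = −6·41 + 13·19
1 = 13·60 − 19·41
1 = −19·281 + 89·60
So 60·89 ≡ 1 (mod 281).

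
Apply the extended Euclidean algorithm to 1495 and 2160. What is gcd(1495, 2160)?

5

Euclidean algorithm:
2160 = 1·1495 + 665
1495 = 2·665 + 165
665 = 4·165 + 5
165 = 33·5 + 0
gcd(1495, 2160) = 5.
Express as a combination:
5 = 665 − 4·165
5 = −4·1495 + 9·665
5 = 9·2160 − 13·1495
So 5 = (9)·2160 + (-13)·1495.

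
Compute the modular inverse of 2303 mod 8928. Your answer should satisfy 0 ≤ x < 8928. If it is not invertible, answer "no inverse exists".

7199

Run Euclid on (8928, 2303):
8928 = 3×2303 + 2019
2303 = 1×2019 + 284
2019 = 7×284 + 31
284 = 9×31 + 5
31 = 6×5 + 1
5 = 5×1 + 0
The gcd is 1. Working backward:
1 = 31 − 6·5
1 = −6·284 + 55·31
1 = 55·2019 − 391·284
1 = −391·2303 + 446·2019
1 = 446·8928 − 1729·2303
So 2303·(-1729) ≡ 1 (mod 8928), and -1729 ≡ 7199 (mod 8928).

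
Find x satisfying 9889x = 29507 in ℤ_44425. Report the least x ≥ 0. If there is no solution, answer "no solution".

40888

First find gcd(9889, 44425):
44425 = 4*9889 + 4869
9889 = 2*4869 + 151
4869 = 32*151 + 37
151 = 4*37 + 3
37 = 12*3 + 1
3 = 3*1 + 0
gcd = 1, so a unique solution mod 44425 exists.
Back-substitute for the Bézout coefficients:
1 = 37 − 12·3
1 = −12·151 + 49·37
1 = 49·4869 − 1580·151
1 = −1580·9889 + 3209·4869
1 = 3209·44425 − 14416·9889
So 9889·(-14416) ≡ 1 (mod 44425), giving 9889⁻¹ ≡ 30009.
x ≡ 9889⁻¹·29507 ≡ 30009·29507 ≡ 40888 (mod 44425).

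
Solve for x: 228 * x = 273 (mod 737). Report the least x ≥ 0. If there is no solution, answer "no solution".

First find gcd(228, 737):
737 = 3×228 + 53
228 = 4×53 + 16
53 = 3×16 + 5
16 = 3×5 + 1
5 = 5×1 + 0
gcd = 1, so a unique solution mod 737 exists.
Back-substitute for the Bézout coefficients:
1 = 16 − 3·5
1 = −3·53 + 10·16
1 = 10·228 − 43·53
1 = −43·737 + 139·228
So 228·(139) ≡ 1 (mod 737), giving 228⁻¹ ≡ 139.
x ≡ 228⁻¹·273 ≡ 139·273 ≡ 360 (mod 737).

360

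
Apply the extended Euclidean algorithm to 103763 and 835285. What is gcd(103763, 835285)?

Repeated division:
835285 = 8·103763 + 5181
103763 = 20·5181 + 143
5181 = 36·143 + 33
143 = 4·33 + 11
33 = 3·11 + 0
gcd(103763, 835285) = 11.
Back-substituting:
11 = 143 − 4·33
11 = −4·5181 + 145·143
11 = 145·103763 − 2904·5181
11 = −2904·835285 + 23377·103763
So 11 = (-2904)·835285 + (23377)·103763.

11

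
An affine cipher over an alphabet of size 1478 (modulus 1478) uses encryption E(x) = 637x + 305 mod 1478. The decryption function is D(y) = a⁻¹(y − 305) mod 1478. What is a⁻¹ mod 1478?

Extended Euclidean algorithm:
1478 = 2·637 + 204
637 = 3·204 + 25
204 = 8·25 + 4
25 = 6·4 + 1
4 = 4·1 + 0
gcd = 1, so the inverse exists. Back-substitute:
1 = 25 − 6·4
1 = −6·204 + 49·25
1 = 49·637 − 153·204
1 = −153·1478 + 355·637
So 637·355 ≡ 1 (mod 1478).

355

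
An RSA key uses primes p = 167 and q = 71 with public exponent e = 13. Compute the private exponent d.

φ(n) = (p−1)(q−1) = 166·70 = 11620.
Need d with 13·d ≡ 1 (mod 11620). Apply the extended Euclidean algorithm:
11620 = 893×13 + 11
13 = 1×11 + 2
11 = 5×2 + 1
2 = 2×1 + 0
Back-substitute:
1 = 11 − 5·2
1 = −5·13 + 6·11
1 = 6·11620 − 5363·13
So 13·(-5363) ≡ 1 (mod 11620), hence d ≡ -5363 ≡ 6257 (mod 11620).

6257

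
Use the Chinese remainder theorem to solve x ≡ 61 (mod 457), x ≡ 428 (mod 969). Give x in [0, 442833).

324074

Write x = 61 + 457·k. Then 457·k ≡ 428 − 61 ≡ 367 (mod 969).
Need 457⁻¹ mod 969. Extended Euclid on (969, 457):
969 = 2*457 + 55
457 = 8*55 + 17
55 = 3*17 + 4
17 = 4*4 + 1
4 = 4*1 + 0
Back-substitute:
1 = 17 − 4·4
1 = −4·55 + 13·17
1 = 13·457 − 108·55
1 = −108·969 + 229·457
457⁻¹ ≡ 229 (mod 969), so k ≡ 229·367 ≡ 709 (mod 969).
x = 61 + 457·709 = 324074.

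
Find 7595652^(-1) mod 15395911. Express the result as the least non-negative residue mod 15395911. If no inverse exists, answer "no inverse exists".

gcd(15395911, 7595652) by repeated division:
15395911 = 2×7595652 + 204607
7595652 = 37×204607 + 25193
204607 = 8×25193 + 3063
25193 = 8×3063 + 689
3063 = 4×689 + 307
689 = 2×307 + 75
307 = 4×75 + 7
75 = 10×7 + 5
7 = 1×5 + 2
5 = 2×2 + 1
2 = 2×1 + 0
The gcd is 1. Working backward:
1 = 5 − 2·2
1 = −2·7 + 3·5
1 = 3·75 − 32·7
1 = −32·307 + 131·75
1 = 131·689 − 294·307
1 = −294·3063 + 1307·689
1 = 1307·25193 − 10750·3063
1 = −10750·204607 + 87307·25193
1 = 87307·7595652 − 3241109·204607
1 = −3241109·15395911 + 6569525·7595652
So 7595652·6569525 ≡ 1 (mod 15395911).

6569525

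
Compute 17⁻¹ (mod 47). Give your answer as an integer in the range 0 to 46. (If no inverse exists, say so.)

gcd(47, 17) by repeated division:
47 = 2×17 + 13
17 = 1×13 + 4
13 = 3×4 + 1
4 = 4×1 + 0
The gcd is 1. Working backward:
1 = 13 − 3·4
1 = −3·17 + 4·13
1 = 4·47 − 11·17
Thus 17·(-11) ≡ 1 (mod 47); reducing, -11 mod 47 = 36.

36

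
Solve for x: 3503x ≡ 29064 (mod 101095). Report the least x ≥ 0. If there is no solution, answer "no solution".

85548

First find gcd(3503, 101095):
101095 = 28*3503 + 3011
3503 = 1*3011 + 492
3011 = 6*492 + 59
492 = 8*59 + 20
59 = 2*20 + 19
20 = 1*19 + 1
19 = 19*1 + 0
gcd = 1, so a unique solution mod 101095 exists.
Back-substitute for the Bézout coefficients:
1 = 20 − 19
1 = −59 + 3·20
1 = 3·492 − 25·59
1 = −25·3011 + 153·492
1 = 153·3503 − 178·3011
1 = −178·101095 + 5137·3503
So 3503·(5137) ≡ 1 (mod 101095), giving 3503⁻¹ ≡ 5137.
x ≡ 3503⁻¹·29064 ≡ 5137·29064 ≡ 85548 (mod 101095).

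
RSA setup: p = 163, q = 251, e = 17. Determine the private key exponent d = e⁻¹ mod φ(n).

33353

φ(n) = (p−1)(q−1) = 162·250 = 40500.
Need d with 17·d ≡ 1 (mod 40500). Apply the extended Euclidean algorithm:
40500 = 2382·17 + 6
17 = 2·6 + 5
6 = 1·5 + 1
5 = 5·1 + 0
Back-substitute:
1 = 6 − 5
1 = −17 + 3·6
1 = 3·40500 − 7147·17
So 17·(-7147) ≡ 1 (mod 40500), hence d ≡ -7147 ≡ 33353 (mod 40500).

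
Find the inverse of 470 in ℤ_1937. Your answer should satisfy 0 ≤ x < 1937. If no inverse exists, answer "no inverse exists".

gcd(1937, 470) by repeated division:
1937 = 4·470 + 57
470 = 8·57 + 14
57 = 4·14 + 1
14 = 14·1 + 0
gcd = 1, so the inverse exists. Back-substitute:
1 = 57 − 4·14
1 = −4·470 + 33·57
1 = 33·1937 − 136·470
Hence 470⁻¹ ≡ -136 ≡ 1801 (mod 1937).

1801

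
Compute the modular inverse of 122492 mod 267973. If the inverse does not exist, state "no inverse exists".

Extended Euclidean algorithm:
267973 = 2×122492 + 22989
122492 = 5×22989 + 7547
22989 = 3×7547 + 348
7547 = 21×348 + 239
348 = 1×239 + 109
239 = 2×109 + 21
109 = 5×21 + 4
21 = 5×4 + 1
4 = 4×1 + 0
Since gcd(122492, 267973) = 1, back-substitute to write 1 as a combination:
1 = 21 − 5·4
1 = −5·109 + 26·21
1 = 26·239 − 57·109
1 = −57·348 + 83·239
1 = 83·7547 − 1800·348
1 = −1800·22989 + 5483·7547
1 = 5483·122492 − 29215·22989
1 = −29215·267973 + 63913·122492
So 122492·63913 ≡ 1 (mod 267973).

63913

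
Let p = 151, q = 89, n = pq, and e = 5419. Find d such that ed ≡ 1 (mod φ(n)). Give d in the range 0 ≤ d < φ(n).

10579

φ(n) = (p−1)(q−1) = 150·88 = 13200.
Need d with 5419·d ≡ 1 (mod 13200). Apply the extended Euclidean algorithm:
13200 = 2*5419 + 2362
5419 = 2*2362 + 695
2362 = 3*695 + 277
695 = 2*277 + 141
277 = 1*141 + 136
141 = 1*136 + 5
136 = 27*5 + 1
5 = 5*1 + 0
Back-substitute:
1 = 136 − 27·5
1 = −27·141 + 28·136
1 = 28·277 − 55·141
1 = −55·695 + 138·277
1 = 138·2362 − 469·695
1 = −469·5419 + 1076·2362
1 = 1076·13200 − 2621·5419
So 5419·(-2621) ≡ 1 (mod 13200), hence d ≡ -2621 ≡ 10579 (mod 13200).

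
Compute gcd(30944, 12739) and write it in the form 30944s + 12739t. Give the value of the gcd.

Repeated division:
30944 = 2×12739 + 5466
12739 = 2×5466 + 1807
5466 = 3×1807 + 45
1807 = 40×45 + 7
45 = 6×7 + 3
7 = 2×3 + 1
3 = 3×1 + 0
gcd(30944, 12739) = 1.
Back-substituting:
1 = 7 − 2·3
1 = −2·45 + 13·7
1 = 13·1807 − 522·45
1 = −522·5466 + 1579·1807
1 = 1579·12739 − 3680·5466
1 = −3680·30944 + 8939·12739
So 1 = (-3680)·30944 + (8939)·12739.

1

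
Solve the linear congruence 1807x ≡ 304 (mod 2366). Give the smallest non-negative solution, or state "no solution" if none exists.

gcd(1807, 2366):
2366 = 1×1807 + 559
1807 = 3×559 + 130
559 = 4×130 + 39
130 = 3×39 + 13
39 = 3×13 + 0
gcd = 13, but 13 ∤ 304, so the congruence has no solution.

no solution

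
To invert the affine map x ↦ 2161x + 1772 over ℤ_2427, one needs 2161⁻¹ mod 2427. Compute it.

1177

Apply the Euclidean algorithm to 2427 and 2161:
2427 = 1*2161 + 266
2161 = 8*266 + 33
266 = 8*33 + 2
33 = 16*2 + 1
2 = 2*1 + 0
gcd = 1, so the inverse exists. Back-substitute:
1 = 33 − 16·2
1 = −16·266 + 129·33
1 = 129·2161 − 1048·266
1 = −1048·2427 + 1177·2161
So 2161·1177 ≡ 1 (mod 2427).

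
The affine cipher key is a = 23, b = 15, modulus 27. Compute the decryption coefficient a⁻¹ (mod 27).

Apply the Euclidean algorithm to 27 and 23:
27 = 1·23 + 4
23 = 5·4 + 3
4 = 1·3 + 1
3 = 3·1 + 0
Since gcd(23, 27) = 1, back-substitute to write 1 as a combination:
1 = 4 − 3
1 = −23 + 6·4
1 = 6·27 − 7·23
Hence 23⁻¹ ≡ -7 ≡ 20 (mod 27).

20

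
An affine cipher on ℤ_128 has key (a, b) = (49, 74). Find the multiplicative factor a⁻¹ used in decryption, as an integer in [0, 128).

Run Euclid on (128, 49):
128 = 2·49 + 30
49 = 1·30 + 19
30 = 1·19 + 11
19 = 1·11 + 8
11 = 1·8 + 3
8 = 2·3 + 2
3 = 1·2 + 1
2 = 2·1 + 0
Since gcd(49, 128) = 1, back-substitute to write 1 as a combination:
1 = 3 − 2
1 = −8 + 3·3
1 = 3·11 − 4·8
1 = −4·19 + 7·11
1 = 7·30 − 11·19
1 = −11·49 + 18·30
1 = 18·128 − 47·49
Thus 49·(-47) ≡ 1 (mod 128); reducing, -47 mod 128 = 81.

81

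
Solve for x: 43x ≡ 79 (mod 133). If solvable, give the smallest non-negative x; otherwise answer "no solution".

107

First find gcd(43, 133):
133 = 3×43 + 4
43 = 10×4 + 3
4 = 1×3 + 1
3 = 3×1 + 0
gcd = 1, so a unique solution mod 133 exists.
Back-substitute for the Bézout coefficients:
1 = 4 − 3
1 = −43 + 11·4
1 = 11·133 − 34·43
So 43·(-34) ≡ 1 (mod 133), giving 43⁻¹ ≡ 99.
x ≡ 43⁻¹·79 ≡ 99·79 ≡ 107 (mod 133).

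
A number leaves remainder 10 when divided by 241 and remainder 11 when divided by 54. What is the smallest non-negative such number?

3143

Write x = 10 + 241·k. Then 241·k ≡ 11 − 10 ≡ 1 (mod 54).
Need 241⁻¹ mod 54. Extended Euclid on (54, 25):
54 = 2·25 + 4
25 = 6·4 + 1
4 = 4·1 + 0
Back-substitute:
1 = 25 − 6·4
1 = −6·54 + 13·25
241⁻¹ ≡ 13 (mod 54), so k ≡ 13·1 ≡ 13 (mod 54).
x = 10 + 241·13 = 3143.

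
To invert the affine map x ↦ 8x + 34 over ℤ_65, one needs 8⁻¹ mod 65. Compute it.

gcd(65, 8) by repeated division:
65 = 8×8 + 1
8 = 8×1 + 0
gcd = 1, so the inverse exists. Back-substitute:
1 = 65 − 8·8
Thus 8·(-8) ≡ 1 (mod 65); reducing, -8 mod 65 = 57.

57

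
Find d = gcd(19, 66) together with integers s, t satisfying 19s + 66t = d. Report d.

1

Apply Euclid's algorithm to 66 and 19:
66 = 3*19 + 9
19 = 2*9 + 1
9 = 9*1 + 0
gcd(19, 66) = 1.
Express as a combination:
1 = 19 − 2·9
1 = −2·66 + 7·19
So 1 = (-2)·66 + (7)·19.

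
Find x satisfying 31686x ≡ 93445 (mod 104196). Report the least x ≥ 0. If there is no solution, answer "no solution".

no solution

gcd(31686, 104196):
104196 = 3·31686 + 9138
31686 = 3·9138 + 4272
9138 = 2·4272 + 594
4272 = 7·594 + 114
594 = 5·114 + 24
114 = 4·24 + 18
24 = 1·18 + 6
18 = 3·6 + 0
gcd = 6, but 6 ∤ 93445, so the congruence has no solution.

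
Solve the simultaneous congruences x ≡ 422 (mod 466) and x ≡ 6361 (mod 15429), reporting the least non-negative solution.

4835638

Write x = 422 + 466·k. Then 466·k ≡ 6361 − 422 ≡ 5939 (mod 15429).
Need 466⁻¹ mod 15429. Extended Euclid on (15429, 466):
15429 = 33*466 + 51
466 = 9*51 + 7
51 = 7*7 + 2
7 = 3*2 + 1
2 = 2*1 + 0
Back-substitute:
1 = 7 − 3·2
1 = −3·51 + 22·7
1 = 22·466 − 201·51
1 = −201·15429 + 6655·466
466⁻¹ ≡ 6655 (mod 15429), so k ≡ 6655·5939 ≡ 10376 (mod 15429).
x = 422 + 466·10376 = 4835638.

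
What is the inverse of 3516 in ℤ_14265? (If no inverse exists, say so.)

no inverse exists

Euclidean algorithm on 14265, 3516:
14265 = 4*3516 + 201
3516 = 17*201 + 99
201 = 2*99 + 3
99 = 33*3 + 0
Since gcd = 3 > 1, 3516 is not a unit mod 14265.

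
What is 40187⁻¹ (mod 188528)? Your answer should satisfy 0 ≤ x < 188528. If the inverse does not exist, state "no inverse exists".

Run Euclid on (188528, 40187):
188528 = 4×40187 + 27780
40187 = 1×27780 + 12407
27780 = 2×12407 + 2966
12407 = 4×2966 + 543
2966 = 5×543 + 251
543 = 2×251 + 41
251 = 6×41 + 5
41 = 8×5 + 1
5 = 5×1 + 0
The gcd is 1. Working backward:
1 = 41 − 8·5
1 = −8·251 + 49·41
1 = 49·543 − 106·251
1 = −106·2966 + 579·543
1 = 579·12407 − 2422·2966
1 = −2422·27780 + 5423·12407
1 = 5423·40187 − 7845·27780
1 = −7845·188528 + 36803·40187
So 40187·36803 ≡ 1 (mod 188528).

36803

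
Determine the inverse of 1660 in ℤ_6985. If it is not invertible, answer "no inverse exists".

Euclidean algorithm on 6985, 1660:
6985 = 4*1660 + 345
1660 = 4*345 + 280
345 = 1*280 + 65
280 = 4*65 + 20
65 = 3*20 + 5
20 = 4*5 + 0
gcd(1660, 6985) = 5 ≠ 1, so 1660 has no multiplicative inverse modulo 6985.

no inverse exists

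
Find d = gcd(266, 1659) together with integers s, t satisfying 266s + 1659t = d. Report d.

7

Repeated division:
1659 = 6·266 + 63
266 = 4·63 + 14
63 = 4·14 + 7
14 = 2·7 + 0
gcd(266, 1659) = 7.
Working backward:
7 = 63 − 4·14
7 = −4·266 + 17·63
7 = 17·1659 − 106·266
So 7 = (17)·1659 + (-106)·266.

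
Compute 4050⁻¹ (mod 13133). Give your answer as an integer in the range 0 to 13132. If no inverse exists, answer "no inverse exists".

334

Extended Euclidean algorithm:
13133 = 3×4050 + 983
4050 = 4×983 + 118
983 = 8×118 + 39
118 = 3×39 + 1
39 = 39×1 + 0
gcd = 1, so the inverse exists. Back-substitute:
1 = 118 − 3·39
1 = −3·983 + 25·118
1 = 25·4050 − 103·983
1 = −103·13133 + 334·4050
So 4050·334 ≡ 1 (mod 13133).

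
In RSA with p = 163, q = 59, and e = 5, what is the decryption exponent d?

7517

φ(n) = (p−1)(q−1) = 162·58 = 9396.
Need d with 5·d ≡ 1 (mod 9396). Apply the extended Euclidean algorithm:
9396 = 1879×5 + 1
5 = 5×1 + 0
Back-substitute:
1 = 9396 − 1879·5
So 5·(-1879) ≡ 1 (mod 9396), hence d ≡ -1879 ≡ 7517 (mod 9396).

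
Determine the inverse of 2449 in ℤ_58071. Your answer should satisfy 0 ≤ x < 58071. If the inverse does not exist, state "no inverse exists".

Run Euclid on (58071, 2449):
58071 = 23·2449 + 1744
2449 = 1·1744 + 705
1744 = 2·705 + 334
705 = 2·334 + 37
334 = 9·37 + 1
37 = 37·1 + 0
gcd = 1, so the inverse exists. Back-substitute:
1 = 334 − 9·37
1 = −9·705 + 19·334
1 = 19·1744 − 47·705
1 = −47·2449 + 66·1744
1 = 66·58071 − 1565·2449
Thus 2449·(-1565) ≡ 1 (mod 58071); reducing, -1565 mod 58071 = 56506.

56506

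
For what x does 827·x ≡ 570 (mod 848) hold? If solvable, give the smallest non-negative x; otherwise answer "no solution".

94

First find gcd(827, 848):
848 = 1·827 + 21
827 = 39·21 + 8
21 = 2·8 + 5
8 = 1·5 + 3
5 = 1·3 + 2
3 = 1·2 + 1
2 = 2·1 + 0
gcd = 1, so a unique solution mod 848 exists.
Back-substitute for the Bézout coefficients:
1 = 3 − 2
1 = −5 + 2·3
1 = 2·8 − 3·5
1 = −3·21 + 8·8
1 = 8·827 − 315·21
1 = −315·848 + 323·827
So 827·(323) ≡ 1 (mod 848), giving 827⁻¹ ≡ 323.
x ≡ 827⁻¹·570 ≡ 323·570 ≡ 94 (mod 848).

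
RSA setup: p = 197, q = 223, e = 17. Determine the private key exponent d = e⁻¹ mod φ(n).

φ(n) = (p−1)(q−1) = 196·222 = 43512.
Need d with 17·d ≡ 1 (mod 43512). Apply the extended Euclidean algorithm:
43512 = 2559×17 + 9
17 = 1×9 + 8
9 = 1×8 + 1
8 = 8×1 + 0
Back-substitute:
1 = 9 − 8
1 = −17 + 2·9
1 = 2·43512 − 5119·17
So 17·(-5119) ≡ 1 (mod 43512), hence d ≡ -5119 ≡ 38393 (mod 43512).

38393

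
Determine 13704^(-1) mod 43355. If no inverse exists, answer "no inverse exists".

Extended Euclidean algorithm:
43355 = 3*13704 + 2243
13704 = 6*2243 + 246
2243 = 9*246 + 29
246 = 8*29 + 14
29 = 2*14 + 1
14 = 14*1 + 0
Since gcd(13704, 43355) = 1, back-substitute to write 1 as a combination:
1 = 29 − 2·14
1 = −2·246 + 17·29
1 = 17·2243 − 155·246
1 = −155·13704 + 947·2243
1 = 947·43355 − 2996·13704
Hence 13704⁻¹ ≡ -2996 ≡ 40359 (mod 43355).

40359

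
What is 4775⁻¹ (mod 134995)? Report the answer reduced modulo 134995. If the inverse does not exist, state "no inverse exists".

Compute gcd(4775, 134995):
134995 = 28*4775 + 1295
4775 = 3*1295 + 890
1295 = 1*890 + 405
890 = 2*405 + 80
405 = 5*80 + 5
80 = 16*5 + 0
The gcd is 5, not 1, hence no inverse exists.

no inverse exists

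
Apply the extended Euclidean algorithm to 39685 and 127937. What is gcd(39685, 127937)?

1

Repeated division:
127937 = 3×39685 + 8882
39685 = 4×8882 + 4157
8882 = 2×4157 + 568
4157 = 7×568 + 181
568 = 3×181 + 25
181 = 7×25 + 6
25 = 4×6 + 1
6 = 6×1 + 0
gcd(39685, 127937) = 1.
Express as a combination:
1 = 25 − 4·6
1 = −4·181 + 29·25
1 = 29·568 − 91·181
1 = −91·4157 + 666·568
1 = 666·8882 − 1423·4157
1 = −1423·39685 + 6358·8882
1 = 6358·127937 − 20497·39685
So 1 = (6358)·127937 + (-20497)·39685.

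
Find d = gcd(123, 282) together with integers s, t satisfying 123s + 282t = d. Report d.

Repeated division:
282 = 2*123 + 36
123 = 3*36 + 15
36 = 2*15 + 6
15 = 2*6 + 3
6 = 2*3 + 0
gcd(123, 282) = 3.
Back-substituting:
3 = 15 − 2·6
3 = −2·36 + 5·15
3 = 5·123 − 17·36
3 = −17·282 + 39·123
So 3 = (-17)·282 + (39)·123.

3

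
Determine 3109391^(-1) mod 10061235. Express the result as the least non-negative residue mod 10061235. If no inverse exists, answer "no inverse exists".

Extended Euclidean algorithm:
10061235 = 3*3109391 + 733062
3109391 = 4*733062 + 177143
733062 = 4*177143 + 24490
177143 = 7*24490 + 5713
24490 = 4*5713 + 1638
5713 = 3*1638 + 799
1638 = 2*799 + 40
799 = 19*40 + 39
40 = 1*39 + 1
39 = 39*1 + 0
Since gcd(3109391, 10061235) = 1, back-substitute to write 1 as a combination:
1 = 40 − 39
1 = −799 + 20·40
1 = 20·1638 − 41·799
1 = −41·5713 + 143·1638
1 = 143·24490 − 613·5713
1 = −613·177143 + 4434·24490
1 = 4434·733062 − 18349·177143
1 = −18349·3109391 + 77830·733062
1 = 77830·10061235 − 251839·3109391
Thus 3109391·(-251839) ≡ 1 (mod 10061235); reducing, -251839 mod 10061235 = 9809396.

9809396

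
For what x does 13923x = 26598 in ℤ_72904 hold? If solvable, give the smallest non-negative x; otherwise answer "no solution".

First find gcd(13923, 72904):
72904 = 5·13923 + 3289
13923 = 4·3289 + 767
3289 = 4·767 + 221
767 = 3·221 + 104
221 = 2·104 + 13
104 = 8·13 + 0
gcd = 13 and 13 | 26598, so solutions exist. Divide through by 13: 1071x ≡ 2046 (mod 5608).
Now find 1071⁻¹ mod 5608:
5608 = 5×1071 + 253
1071 = 4×253 + 59
253 = 4×59 + 17
59 = 3×17 + 8
17 = 2×8 + 1
8 = 8×1 + 0
Back-substitute:
1 = 17 − 2·8
1 = −2·59 + 7·17
1 = 7·253 − 30·59
1 = −30·1071 + 127·253
1 = 127·5608 − 665·1071
So 1071·(-665) ≡ 1 (mod 5608), i.e. 1071⁻¹ ≡ 4943.
Then x ≡ 4943·2046 ≡ 2154 (mod 5608); the smallest non-negative solution is x = 2154.

2154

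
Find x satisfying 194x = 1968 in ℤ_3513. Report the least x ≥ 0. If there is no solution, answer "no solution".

First find gcd(194, 3513):
3513 = 18×194 + 21
194 = 9×21 + 5
21 = 4×5 + 1
5 = 5×1 + 0
gcd = 1, so a unique solution mod 3513 exists.
Back-substitute for the Bézout coefficients:
1 = 21 − 4·5
1 = −4·194 + 37·21
1 = 37·3513 − 670·194
So 194·(-670) ≡ 1 (mod 3513), giving 194⁻¹ ≡ 2843.
x ≡ 194⁻¹·1968 ≡ 2843·1968 ≡ 2328 (mod 3513).

2328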